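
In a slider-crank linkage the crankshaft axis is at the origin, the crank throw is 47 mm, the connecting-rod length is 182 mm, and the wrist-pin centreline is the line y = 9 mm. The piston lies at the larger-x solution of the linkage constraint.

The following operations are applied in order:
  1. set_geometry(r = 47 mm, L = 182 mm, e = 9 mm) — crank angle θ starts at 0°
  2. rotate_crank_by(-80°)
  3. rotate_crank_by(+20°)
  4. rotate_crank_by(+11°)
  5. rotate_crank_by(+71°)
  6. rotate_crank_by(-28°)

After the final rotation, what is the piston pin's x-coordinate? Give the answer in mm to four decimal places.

228.2100

set_geometry: r = 47 mm, L = 182 mm, e = 9 mm; θ ← 0°
rotate_crank_by(-80°): θ ← 0° -80° = -80°
rotate_crank_by(+20°): θ ← -80° +20° = -60°
rotate_crank_by(+11°): θ ← -60° +11° = -49°
rotate_crank_by(+71°): θ ← -49° +71° = 22°
rotate_crank_by(-28°): θ ← 22° -28° = -6°
crank pin P = (r cos θ, r sin θ) = (46.742529, -4.912838)
h = r sin θ − e = -4.912838 − 9 = -13.912838
x = r cos θ + √(L² − h²) = 46.742529 + √(33124.0 − 193.5671) = 46.742529 + 181.467443 = 228.209972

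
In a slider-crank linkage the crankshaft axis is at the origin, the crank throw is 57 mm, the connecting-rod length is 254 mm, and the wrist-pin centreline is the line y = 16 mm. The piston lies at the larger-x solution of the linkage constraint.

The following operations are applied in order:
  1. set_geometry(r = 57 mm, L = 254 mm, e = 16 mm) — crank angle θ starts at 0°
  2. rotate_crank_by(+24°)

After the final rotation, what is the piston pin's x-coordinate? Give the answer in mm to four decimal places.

305.9705

set_geometry: r = 57 mm, L = 254 mm, e = 16 mm; θ ← 0°
rotate_crank_by(+24°): θ ← 0° +24° = 24°
crank pin P = (r cos θ, r sin θ) = (52.072091, 23.183989)
h = r sin θ − e = 23.183989 − 16 = 7.183989
x = r cos θ + √(L² − h²) = 52.072091 + √(64516.0 − 51.6097) = 52.072091 + 253.898386 = 305.970477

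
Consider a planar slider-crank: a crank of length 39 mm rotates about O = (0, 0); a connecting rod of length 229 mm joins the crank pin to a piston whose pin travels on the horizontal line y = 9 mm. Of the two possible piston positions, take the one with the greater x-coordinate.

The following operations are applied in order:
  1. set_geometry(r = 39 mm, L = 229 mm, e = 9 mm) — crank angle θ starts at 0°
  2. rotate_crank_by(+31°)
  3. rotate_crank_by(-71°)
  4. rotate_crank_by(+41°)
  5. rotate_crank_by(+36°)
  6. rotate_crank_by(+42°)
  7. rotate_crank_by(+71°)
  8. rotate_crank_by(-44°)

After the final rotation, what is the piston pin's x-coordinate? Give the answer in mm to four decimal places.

216.4711

set_geometry: r = 39 mm, L = 229 mm, e = 9 mm; θ ← 0°
rotate_crank_by(+31°): θ ← 0° +31° = 31°
rotate_crank_by(-71°): θ ← 31° -71° = -40°
rotate_crank_by(+41°): θ ← -40° +41° = 1°
rotate_crank_by(+36°): θ ← 1° +36° = 37°
rotate_crank_by(+42°): θ ← 37° +42° = 79°
rotate_crank_by(+71°): θ ← 79° +71° = 150°
rotate_crank_by(-44°): θ ← 150° -44° = 106°
crank pin P = (r cos θ, r sin θ) = (-10.749857, 37.489206)
h = r sin θ − e = 37.489206 − 9 = 28.489206
x = r cos θ + √(L² − h²) = -10.749857 + √(52441.0 − 811.6349) = -10.749857 + 227.220961 = 216.471104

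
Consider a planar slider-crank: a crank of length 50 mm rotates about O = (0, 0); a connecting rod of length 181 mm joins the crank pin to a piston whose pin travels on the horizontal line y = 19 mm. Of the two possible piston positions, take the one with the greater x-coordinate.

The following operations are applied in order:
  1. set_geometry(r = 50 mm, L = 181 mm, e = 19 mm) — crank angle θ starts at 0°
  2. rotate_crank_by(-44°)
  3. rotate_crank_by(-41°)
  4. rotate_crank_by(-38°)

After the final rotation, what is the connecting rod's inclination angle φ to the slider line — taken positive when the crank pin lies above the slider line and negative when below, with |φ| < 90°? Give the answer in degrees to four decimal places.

set_geometry: r = 50 mm, L = 181 mm, e = 19 mm; θ ← 0°
rotate_crank_by(-44°): θ ← 0° -44° = -44°
rotate_crank_by(-41°): θ ← -44° -41° = -85°
rotate_crank_by(-38°): θ ← -85° -38° = -123°
crank pin P = (r cos θ, r sin θ) = (-27.231952, -41.933528)
h = r sin θ − e = -41.933528 − 19 = -60.933528
sin φ = h / L = -60.933528 / 181 = -0.33664933
φ = arcsin(-0.33664933) = -19.672864°

-19.6729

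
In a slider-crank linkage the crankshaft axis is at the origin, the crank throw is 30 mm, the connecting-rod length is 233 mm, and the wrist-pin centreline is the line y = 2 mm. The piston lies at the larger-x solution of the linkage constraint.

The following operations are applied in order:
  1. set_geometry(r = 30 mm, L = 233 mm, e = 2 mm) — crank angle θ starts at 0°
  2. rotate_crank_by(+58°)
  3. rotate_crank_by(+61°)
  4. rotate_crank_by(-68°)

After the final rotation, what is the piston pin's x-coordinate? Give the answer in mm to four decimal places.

set_geometry: r = 30 mm, L = 233 mm, e = 2 mm; θ ← 0°
rotate_crank_by(+58°): θ ← 0° +58° = 58°
rotate_crank_by(+61°): θ ← 58° +61° = 119°
rotate_crank_by(-68°): θ ← 119° -68° = 51°
crank pin P = (r cos θ, r sin θ) = (18.879612, 23.314379)
h = r sin θ − e = 23.314379 − 2 = 21.314379
x = r cos θ + √(L² − h²) = 18.879612 + √(54289.0 − 454.3027) = 18.879612 + 232.023053 = 250.902665

250.9027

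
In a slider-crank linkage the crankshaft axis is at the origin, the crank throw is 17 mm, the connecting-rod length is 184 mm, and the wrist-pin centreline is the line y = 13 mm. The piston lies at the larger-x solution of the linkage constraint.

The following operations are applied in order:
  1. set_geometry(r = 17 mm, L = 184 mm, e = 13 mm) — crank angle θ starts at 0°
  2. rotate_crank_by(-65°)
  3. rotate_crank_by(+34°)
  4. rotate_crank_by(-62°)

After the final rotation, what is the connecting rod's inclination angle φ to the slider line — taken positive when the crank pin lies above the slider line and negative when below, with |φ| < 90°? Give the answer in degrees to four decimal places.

set_geometry: r = 17 mm, L = 184 mm, e = 13 mm; θ ← 0°
rotate_crank_by(-65°): θ ← 0° -65° = -65°
rotate_crank_by(+34°): θ ← -65° +34° = -31°
rotate_crank_by(-62°): θ ← -31° -62° = -93°
crank pin P = (r cos θ, r sin θ) = (-0.889711, -16.976702)
h = r sin θ − e = -16.976702 − 13 = -29.976702
sin φ = h / L = -29.976702 / 184 = -0.16291686
φ = arcsin(-0.16291686) = -9.376242°

-9.3762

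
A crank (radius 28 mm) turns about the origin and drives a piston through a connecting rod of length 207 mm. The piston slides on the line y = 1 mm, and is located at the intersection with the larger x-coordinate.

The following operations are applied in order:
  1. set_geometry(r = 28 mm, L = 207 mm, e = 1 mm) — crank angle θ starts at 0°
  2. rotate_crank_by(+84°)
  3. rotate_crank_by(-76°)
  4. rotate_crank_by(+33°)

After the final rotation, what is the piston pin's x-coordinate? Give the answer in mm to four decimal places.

227.4018

set_geometry: r = 28 mm, L = 207 mm, e = 1 mm; θ ← 0°
rotate_crank_by(+84°): θ ← 0° +84° = 84°
rotate_crank_by(-76°): θ ← 84° -76° = 8°
rotate_crank_by(+33°): θ ← 8° +33° = 41°
crank pin P = (r cos θ, r sin θ) = (21.131868, 18.369653)
h = r sin θ − e = 18.369653 − 1 = 17.369653
x = r cos θ + √(L² − h²) = 21.131868 + √(42849.0 − 301.7048) = 21.131868 + 206.269957 = 227.401825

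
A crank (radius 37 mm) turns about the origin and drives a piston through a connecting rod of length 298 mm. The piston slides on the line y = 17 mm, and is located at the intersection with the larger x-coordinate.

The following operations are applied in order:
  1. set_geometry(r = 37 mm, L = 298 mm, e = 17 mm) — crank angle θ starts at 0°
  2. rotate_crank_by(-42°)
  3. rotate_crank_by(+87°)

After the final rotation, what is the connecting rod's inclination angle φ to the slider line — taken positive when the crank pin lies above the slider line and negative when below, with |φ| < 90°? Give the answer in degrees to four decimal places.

set_geometry: r = 37 mm, L = 298 mm, e = 17 mm; θ ← 0°
rotate_crank_by(-42°): θ ← 0° -42° = -42°
rotate_crank_by(+87°): θ ← -42° +87° = 45°
crank pin P = (r cos θ, r sin θ) = (26.162951, 26.162951)
h = r sin θ − e = 26.162951 − 17 = 9.162951
sin φ = h / L = 9.162951 / 298 = 0.03074816
φ = arcsin(0.03074816) = 1.762017°

1.7620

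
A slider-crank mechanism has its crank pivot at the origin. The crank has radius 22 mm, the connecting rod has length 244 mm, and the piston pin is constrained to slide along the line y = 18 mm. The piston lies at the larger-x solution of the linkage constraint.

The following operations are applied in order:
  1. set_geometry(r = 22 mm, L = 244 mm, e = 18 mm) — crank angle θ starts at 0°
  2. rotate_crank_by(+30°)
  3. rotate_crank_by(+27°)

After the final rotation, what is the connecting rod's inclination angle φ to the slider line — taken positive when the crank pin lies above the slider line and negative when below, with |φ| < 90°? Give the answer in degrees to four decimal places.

0.1058

set_geometry: r = 22 mm, L = 244 mm, e = 18 mm; θ ← 0°
rotate_crank_by(+30°): θ ← 0° +30° = 30°
rotate_crank_by(+27°): θ ← 30° +27° = 57°
crank pin P = (r cos θ, r sin θ) = (11.982059, 18.450752)
h = r sin θ − e = 18.450752 − 18 = 0.450752
sin φ = h / L = 0.450752 / 244 = 0.00184735
φ = arcsin(0.00184735) = 0.105845°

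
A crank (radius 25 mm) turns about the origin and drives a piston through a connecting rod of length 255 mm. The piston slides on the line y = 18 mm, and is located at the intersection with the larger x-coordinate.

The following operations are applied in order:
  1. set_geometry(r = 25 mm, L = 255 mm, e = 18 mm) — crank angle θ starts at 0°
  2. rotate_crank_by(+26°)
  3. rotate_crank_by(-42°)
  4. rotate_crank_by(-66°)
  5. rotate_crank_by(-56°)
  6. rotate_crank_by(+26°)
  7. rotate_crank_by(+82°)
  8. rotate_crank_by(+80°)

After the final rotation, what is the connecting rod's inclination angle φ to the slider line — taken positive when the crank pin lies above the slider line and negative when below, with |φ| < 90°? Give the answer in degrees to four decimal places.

set_geometry: r = 25 mm, L = 255 mm, e = 18 mm; θ ← 0°
rotate_crank_by(+26°): θ ← 0° +26° = 26°
rotate_crank_by(-42°): θ ← 26° -42° = -16°
rotate_crank_by(-66°): θ ← -16° -66° = -82°
rotate_crank_by(-56°): θ ← -82° -56° = -138°
rotate_crank_by(+26°): θ ← -138° +26° = -112°
rotate_crank_by(+82°): θ ← -112° +82° = -30°
rotate_crank_by(+80°): θ ← -30° +80° = 50°
crank pin P = (r cos θ, r sin θ) = (16.069690, 19.151111)
h = r sin θ − e = 19.151111 − 18 = 1.151111
sin φ = h / L = 1.151111 / 255 = 0.00451416
φ = arcsin(0.00451416) = 0.258643°

0.2586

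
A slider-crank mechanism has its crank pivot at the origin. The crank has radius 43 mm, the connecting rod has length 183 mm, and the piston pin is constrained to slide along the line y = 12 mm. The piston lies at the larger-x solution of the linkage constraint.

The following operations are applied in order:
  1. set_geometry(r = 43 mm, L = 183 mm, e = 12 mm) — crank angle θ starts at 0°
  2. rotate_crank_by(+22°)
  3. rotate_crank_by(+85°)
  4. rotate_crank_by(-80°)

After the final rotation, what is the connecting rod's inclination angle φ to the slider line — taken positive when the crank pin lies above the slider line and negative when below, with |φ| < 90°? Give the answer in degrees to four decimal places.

2.3556

set_geometry: r = 43 mm, L = 183 mm, e = 12 mm; θ ← 0°
rotate_crank_by(+22°): θ ← 0° +22° = 22°
rotate_crank_by(+85°): θ ← 22° +85° = 107°
rotate_crank_by(-80°): θ ← 107° -80° = 27°
crank pin P = (r cos θ, r sin θ) = (38.313281, 19.521591)
h = r sin θ − e = 19.521591 − 12 = 7.521591
sin φ = h / L = 7.521591 / 183 = 0.04110159
φ = arcsin(0.04110159) = 2.355611°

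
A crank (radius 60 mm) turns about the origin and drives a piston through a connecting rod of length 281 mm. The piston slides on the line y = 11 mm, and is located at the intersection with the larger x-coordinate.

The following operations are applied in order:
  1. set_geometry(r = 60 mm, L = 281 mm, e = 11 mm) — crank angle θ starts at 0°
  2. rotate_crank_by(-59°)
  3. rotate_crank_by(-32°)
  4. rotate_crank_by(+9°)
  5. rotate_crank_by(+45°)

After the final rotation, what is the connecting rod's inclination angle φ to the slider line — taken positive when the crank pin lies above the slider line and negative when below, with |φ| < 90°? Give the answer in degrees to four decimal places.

set_geometry: r = 60 mm, L = 281 mm, e = 11 mm; θ ← 0°
rotate_crank_by(-59°): θ ← 0° -59° = -59°
rotate_crank_by(-32°): θ ← -59° -32° = -91°
rotate_crank_by(+9°): θ ← -91° +9° = -82°
rotate_crank_by(+45°): θ ← -82° +45° = -37°
crank pin P = (r cos θ, r sin θ) = (47.918131, -36.108901)
h = r sin θ − e = -36.108901 − 11 = -47.108901
sin φ = h / L = -47.108901 / 281 = -0.16764734
φ = arcsin(-0.16764734) = -9.651058°

-9.6511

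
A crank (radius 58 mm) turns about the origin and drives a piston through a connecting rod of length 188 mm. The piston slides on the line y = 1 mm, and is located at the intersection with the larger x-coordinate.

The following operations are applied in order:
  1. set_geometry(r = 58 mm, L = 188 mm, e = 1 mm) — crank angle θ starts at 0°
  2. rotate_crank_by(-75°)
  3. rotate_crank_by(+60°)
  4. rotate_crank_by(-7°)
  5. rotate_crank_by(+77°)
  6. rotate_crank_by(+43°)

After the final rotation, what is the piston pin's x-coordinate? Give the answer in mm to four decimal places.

set_geometry: r = 58 mm, L = 188 mm, e = 1 mm; θ ← 0°
rotate_crank_by(-75°): θ ← 0° -75° = -75°
rotate_crank_by(+60°): θ ← -75° +60° = -15°
rotate_crank_by(-7°): θ ← -15° -7° = -22°
rotate_crank_by(+77°): θ ← -22° +77° = 55°
rotate_crank_by(+43°): θ ← 55° +43° = 98°
crank pin P = (r cos θ, r sin θ) = (-8.072040, 57.435548)
h = r sin θ − e = 57.435548 − 1 = 56.435548
x = r cos θ + √(L² − h²) = -8.072040 + √(35344.0 − 3184.9711) = -8.072040 + 179.329387 = 171.257347

171.2573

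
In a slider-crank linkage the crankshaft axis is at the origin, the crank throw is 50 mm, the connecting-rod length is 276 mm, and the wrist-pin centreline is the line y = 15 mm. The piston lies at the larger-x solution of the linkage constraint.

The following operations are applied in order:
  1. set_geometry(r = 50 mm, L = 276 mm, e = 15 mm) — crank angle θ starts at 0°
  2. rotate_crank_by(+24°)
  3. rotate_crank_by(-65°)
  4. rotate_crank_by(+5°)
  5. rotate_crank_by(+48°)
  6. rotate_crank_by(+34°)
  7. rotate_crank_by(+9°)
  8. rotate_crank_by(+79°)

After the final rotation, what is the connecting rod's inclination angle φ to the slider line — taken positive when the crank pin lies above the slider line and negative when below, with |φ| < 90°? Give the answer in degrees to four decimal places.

4.3568

set_geometry: r = 50 mm, L = 276 mm, e = 15 mm; θ ← 0°
rotate_crank_by(+24°): θ ← 0° +24° = 24°
rotate_crank_by(-65°): θ ← 24° -65° = -41°
rotate_crank_by(+5°): θ ← -41° +5° = -36°
rotate_crank_by(+48°): θ ← -36° +48° = 12°
rotate_crank_by(+34°): θ ← 12° +34° = 46°
rotate_crank_by(+9°): θ ← 46° +9° = 55°
rotate_crank_by(+79°): θ ← 55° +79° = 134°
crank pin P = (r cos θ, r sin θ) = (-34.732919, 35.966990)
h = r sin θ − e = 35.966990 − 15 = 20.966990
sin φ = h / L = 20.966990 / 276 = 0.07596736
φ = arcsin(0.07596736) = 4.356806°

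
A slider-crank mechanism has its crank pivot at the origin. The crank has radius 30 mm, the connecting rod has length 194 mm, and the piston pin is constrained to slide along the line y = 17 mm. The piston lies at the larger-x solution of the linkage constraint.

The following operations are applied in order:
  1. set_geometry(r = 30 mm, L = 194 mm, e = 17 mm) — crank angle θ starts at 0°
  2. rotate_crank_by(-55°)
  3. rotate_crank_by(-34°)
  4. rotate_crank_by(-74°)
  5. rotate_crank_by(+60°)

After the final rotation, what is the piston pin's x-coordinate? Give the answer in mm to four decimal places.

181.6624

set_geometry: r = 30 mm, L = 194 mm, e = 17 mm; θ ← 0°
rotate_crank_by(-55°): θ ← 0° -55° = -55°
rotate_crank_by(-34°): θ ← -55° -34° = -89°
rotate_crank_by(-74°): θ ← -89° -74° = -163°
rotate_crank_by(+60°): θ ← -163° +60° = -103°
crank pin P = (r cos θ, r sin θ) = (-6.748532, -29.231102)
h = r sin θ − e = -29.231102 − 17 = -46.231102
x = r cos θ + √(L² − h²) = -6.748532 + √(37636.0 − 2137.3148) = -6.748532 + 188.410948 = 181.662416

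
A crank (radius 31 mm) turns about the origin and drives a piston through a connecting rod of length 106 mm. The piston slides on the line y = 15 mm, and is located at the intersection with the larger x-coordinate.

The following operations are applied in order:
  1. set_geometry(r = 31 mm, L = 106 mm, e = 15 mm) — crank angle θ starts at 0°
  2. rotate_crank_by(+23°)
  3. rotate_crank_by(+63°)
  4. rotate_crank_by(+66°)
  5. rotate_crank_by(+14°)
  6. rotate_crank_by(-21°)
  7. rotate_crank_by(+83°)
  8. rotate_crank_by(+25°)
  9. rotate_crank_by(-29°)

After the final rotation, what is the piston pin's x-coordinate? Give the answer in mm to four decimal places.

set_geometry: r = 31 mm, L = 106 mm, e = 15 mm; θ ← 0°
rotate_crank_by(+23°): θ ← 0° +23° = 23°
rotate_crank_by(+63°): θ ← 23° +63° = 86°
rotate_crank_by(+66°): θ ← 86° +66° = 152°
rotate_crank_by(+14°): θ ← 152° +14° = 166°
rotate_crank_by(-21°): θ ← 166° -21° = 145°
rotate_crank_by(+83°): θ ← 145° +83° = 228°
rotate_crank_by(+25°): θ ← 228° +25° = 253°
rotate_crank_by(-29°): θ ← 253° -29° = 224°
crank pin P = (r cos θ, r sin θ) = (-22.299534, -21.534409)
h = r sin θ − e = -21.534409 − 15 = -36.534409
x = r cos θ + √(L² − h²) = -22.299534 + √(11236.0 − 1334.7631) = -22.299534 + 99.504959 = 77.205425

77.2054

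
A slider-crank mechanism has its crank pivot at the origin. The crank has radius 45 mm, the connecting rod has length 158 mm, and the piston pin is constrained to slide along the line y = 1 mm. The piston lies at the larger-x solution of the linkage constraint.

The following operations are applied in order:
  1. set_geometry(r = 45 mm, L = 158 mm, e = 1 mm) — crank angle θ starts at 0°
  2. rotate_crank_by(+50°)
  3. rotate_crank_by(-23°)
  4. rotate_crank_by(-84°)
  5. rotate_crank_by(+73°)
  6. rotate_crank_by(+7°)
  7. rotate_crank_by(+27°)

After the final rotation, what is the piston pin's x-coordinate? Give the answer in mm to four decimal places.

set_geometry: r = 45 mm, L = 158 mm, e = 1 mm; θ ← 0°
rotate_crank_by(+50°): θ ← 0° +50° = 50°
rotate_crank_by(-23°): θ ← 50° -23° = 27°
rotate_crank_by(-84°): θ ← 27° -84° = -57°
rotate_crank_by(+73°): θ ← -57° +73° = 16°
rotate_crank_by(+7°): θ ← 16° +7° = 23°
rotate_crank_by(+27°): θ ← 23° +27° = 50°
crank pin P = (r cos θ, r sin θ) = (28.925442, 34.472000)
h = r sin θ − e = 34.472000 − 1 = 33.472000
x = r cos θ + √(L² − h²) = 28.925442 + √(24964.0 − 1120.3748) = 28.925442 + 154.413812 = 183.339254

183.3393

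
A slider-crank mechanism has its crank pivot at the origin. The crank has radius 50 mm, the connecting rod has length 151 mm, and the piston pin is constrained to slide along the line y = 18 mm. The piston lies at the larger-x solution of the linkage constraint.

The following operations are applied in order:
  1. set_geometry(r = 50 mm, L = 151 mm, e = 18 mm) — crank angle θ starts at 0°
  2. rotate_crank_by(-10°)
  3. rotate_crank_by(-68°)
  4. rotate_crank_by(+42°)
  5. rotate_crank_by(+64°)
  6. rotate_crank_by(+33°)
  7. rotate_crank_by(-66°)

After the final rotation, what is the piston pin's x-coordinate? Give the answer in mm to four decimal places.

199.1454

set_geometry: r = 50 mm, L = 151 mm, e = 18 mm; θ ← 0°
rotate_crank_by(-10°): θ ← 0° -10° = -10°
rotate_crank_by(-68°): θ ← -10° -68° = -78°
rotate_crank_by(+42°): θ ← -78° +42° = -36°
rotate_crank_by(+64°): θ ← -36° +64° = 28°
rotate_crank_by(+33°): θ ← 28° +33° = 61°
rotate_crank_by(-66°): θ ← 61° -66° = -5°
crank pin P = (r cos θ, r sin θ) = (49.809735, -4.357787)
h = r sin θ − e = -4.357787 − 18 = -22.357787
x = r cos θ + √(L² − h²) = 49.809735 + √(22801.0 − 499.8706) = 49.809735 + 149.335627 = 199.145361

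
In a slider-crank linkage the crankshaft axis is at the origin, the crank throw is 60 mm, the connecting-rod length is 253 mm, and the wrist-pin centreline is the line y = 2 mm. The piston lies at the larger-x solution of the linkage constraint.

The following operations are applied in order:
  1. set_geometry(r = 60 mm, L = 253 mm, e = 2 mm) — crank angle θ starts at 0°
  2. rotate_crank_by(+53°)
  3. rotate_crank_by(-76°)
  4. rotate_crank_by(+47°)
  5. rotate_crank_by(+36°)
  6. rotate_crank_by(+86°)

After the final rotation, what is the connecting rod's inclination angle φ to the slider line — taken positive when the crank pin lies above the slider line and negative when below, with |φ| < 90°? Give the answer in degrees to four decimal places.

set_geometry: r = 60 mm, L = 253 mm, e = 2 mm; θ ← 0°
rotate_crank_by(+53°): θ ← 0° +53° = 53°
rotate_crank_by(-76°): θ ← 53° -76° = -23°
rotate_crank_by(+47°): θ ← -23° +47° = 24°
rotate_crank_by(+36°): θ ← 24° +36° = 60°
rotate_crank_by(+86°): θ ← 60° +86° = 146°
crank pin P = (r cos θ, r sin θ) = (-49.742254, 33.551574)
h = r sin θ − e = 33.551574 − 2 = 31.551574
sin φ = h / L = 31.551574 / 253 = 0.12470978
φ = arcsin(0.12470978) = 7.163996°

7.1640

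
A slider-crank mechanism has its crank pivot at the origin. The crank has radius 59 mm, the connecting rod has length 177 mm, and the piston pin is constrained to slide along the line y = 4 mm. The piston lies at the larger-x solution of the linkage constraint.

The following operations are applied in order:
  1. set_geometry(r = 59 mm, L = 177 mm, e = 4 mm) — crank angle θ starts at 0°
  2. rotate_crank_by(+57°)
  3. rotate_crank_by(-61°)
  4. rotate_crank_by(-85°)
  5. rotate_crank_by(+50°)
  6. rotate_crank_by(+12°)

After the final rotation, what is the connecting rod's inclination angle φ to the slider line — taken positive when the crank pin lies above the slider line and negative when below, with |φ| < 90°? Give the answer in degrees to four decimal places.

set_geometry: r = 59 mm, L = 177 mm, e = 4 mm; θ ← 0°
rotate_crank_by(+57°): θ ← 0° +57° = 57°
rotate_crank_by(-61°): θ ← 57° -61° = -4°
rotate_crank_by(-85°): θ ← -4° -85° = -89°
rotate_crank_by(+50°): θ ← -89° +50° = -39°
rotate_crank_by(+12°): θ ← -39° +12° = -27°
crank pin P = (r cos θ, r sin θ) = (52.569385, -26.785439)
h = r sin θ − e = -26.785439 − 4 = -30.785439
sin φ = h / L = -30.785439 / 177 = -0.17392904
φ = arcsin(-0.17392904) = -10.016341°

-10.0163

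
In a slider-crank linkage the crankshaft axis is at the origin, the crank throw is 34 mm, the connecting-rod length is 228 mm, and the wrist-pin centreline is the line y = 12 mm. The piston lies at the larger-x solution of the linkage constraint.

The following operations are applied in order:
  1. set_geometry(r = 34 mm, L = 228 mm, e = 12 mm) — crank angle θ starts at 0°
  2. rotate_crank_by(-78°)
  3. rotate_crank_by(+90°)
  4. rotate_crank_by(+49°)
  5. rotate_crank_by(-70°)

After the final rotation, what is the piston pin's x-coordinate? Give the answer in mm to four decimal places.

set_geometry: r = 34 mm, L = 228 mm, e = 12 mm; θ ← 0°
rotate_crank_by(-78°): θ ← 0° -78° = -78°
rotate_crank_by(+90°): θ ← -78° +90° = 12°
rotate_crank_by(+49°): θ ← 12° +49° = 61°
rotate_crank_by(-70°): θ ← 61° -70° = -9°
crank pin P = (r cos θ, r sin θ) = (33.581404, -5.318772)
h = r sin θ − e = -5.318772 − 12 = -17.318772
x = r cos θ + √(L² − h²) = 33.581404 + √(51984.0 − 299.9399) = 33.581404 + 227.341286 = 260.922689

260.9227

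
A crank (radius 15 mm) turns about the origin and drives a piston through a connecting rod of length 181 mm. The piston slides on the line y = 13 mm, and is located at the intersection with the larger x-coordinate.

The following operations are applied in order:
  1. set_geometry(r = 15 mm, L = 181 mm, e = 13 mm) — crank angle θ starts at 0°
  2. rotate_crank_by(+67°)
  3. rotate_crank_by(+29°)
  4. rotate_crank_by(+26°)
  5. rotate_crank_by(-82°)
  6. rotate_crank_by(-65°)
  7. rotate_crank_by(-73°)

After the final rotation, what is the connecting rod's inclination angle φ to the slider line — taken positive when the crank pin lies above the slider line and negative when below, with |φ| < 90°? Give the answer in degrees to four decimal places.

set_geometry: r = 15 mm, L = 181 mm, e = 13 mm; θ ← 0°
rotate_crank_by(+67°): θ ← 0° +67° = 67°
rotate_crank_by(+29°): θ ← 67° +29° = 96°
rotate_crank_by(+26°): θ ← 96° +26° = 122°
rotate_crank_by(-82°): θ ← 122° -82° = 40°
rotate_crank_by(-65°): θ ← 40° -65° = -25°
rotate_crank_by(-73°): θ ← -25° -73° = -98°
crank pin P = (r cos θ, r sin θ) = (-2.087597, -14.854021)
h = r sin θ − e = -14.854021 − 13 = -27.854021
sin φ = h / L = -27.854021 / 181 = -0.15388962
φ = arcsin(-0.15388962) = -8.852403°

-8.8524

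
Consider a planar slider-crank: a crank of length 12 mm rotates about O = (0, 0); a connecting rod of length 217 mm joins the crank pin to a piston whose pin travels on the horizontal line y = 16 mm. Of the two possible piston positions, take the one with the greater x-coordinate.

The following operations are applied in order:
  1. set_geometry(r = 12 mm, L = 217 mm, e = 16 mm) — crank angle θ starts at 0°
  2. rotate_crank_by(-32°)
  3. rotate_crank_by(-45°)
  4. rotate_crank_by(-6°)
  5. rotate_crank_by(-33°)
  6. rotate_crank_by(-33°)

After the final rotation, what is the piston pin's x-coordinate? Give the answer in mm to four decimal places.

205.5774

set_geometry: r = 12 mm, L = 217 mm, e = 16 mm; θ ← 0°
rotate_crank_by(-32°): θ ← 0° -32° = -32°
rotate_crank_by(-45°): θ ← -32° -45° = -77°
rotate_crank_by(-6°): θ ← -77° -6° = -83°
rotate_crank_by(-33°): θ ← -83° -33° = -116°
rotate_crank_by(-33°): θ ← -116° -33° = -149°
crank pin P = (r cos θ, r sin θ) = (-10.286008, -6.180457)
h = r sin θ − e = -6.180457 − 16 = -22.180457
x = r cos θ + √(L² − h²) = -10.286008 + √(47089.0 − 491.9727) = -10.286008 + 215.863446 = 205.577438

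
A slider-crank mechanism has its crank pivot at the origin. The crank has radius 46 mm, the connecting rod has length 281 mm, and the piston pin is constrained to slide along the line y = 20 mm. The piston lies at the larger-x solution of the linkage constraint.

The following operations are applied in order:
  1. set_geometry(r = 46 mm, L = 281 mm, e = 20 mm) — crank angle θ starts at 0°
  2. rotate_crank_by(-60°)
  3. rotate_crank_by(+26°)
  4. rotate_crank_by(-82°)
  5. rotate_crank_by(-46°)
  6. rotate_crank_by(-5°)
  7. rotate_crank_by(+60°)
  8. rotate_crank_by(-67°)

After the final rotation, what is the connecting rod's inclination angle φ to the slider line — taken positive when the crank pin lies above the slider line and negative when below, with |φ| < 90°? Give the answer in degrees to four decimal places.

set_geometry: r = 46 mm, L = 281 mm, e = 20 mm; θ ← 0°
rotate_crank_by(-60°): θ ← 0° -60° = -60°
rotate_crank_by(+26°): θ ← -60° +26° = -34°
rotate_crank_by(-82°): θ ← -34° -82° = -116°
rotate_crank_by(-46°): θ ← -116° -46° = -162°
rotate_crank_by(-5°): θ ← -162° -5° = -167°
rotate_crank_by(+60°): θ ← -167° +60° = -107°
rotate_crank_by(-67°): θ ← -107° -67° = -174°
crank pin P = (r cos θ, r sin θ) = (-45.748007, -4.808309)
h = r sin θ − e = -4.808309 − 20 = -24.808309
sin φ = h / L = -24.808309 / 281 = -0.08828580
φ = arcsin(-0.08828580) = -5.064998°

-5.0650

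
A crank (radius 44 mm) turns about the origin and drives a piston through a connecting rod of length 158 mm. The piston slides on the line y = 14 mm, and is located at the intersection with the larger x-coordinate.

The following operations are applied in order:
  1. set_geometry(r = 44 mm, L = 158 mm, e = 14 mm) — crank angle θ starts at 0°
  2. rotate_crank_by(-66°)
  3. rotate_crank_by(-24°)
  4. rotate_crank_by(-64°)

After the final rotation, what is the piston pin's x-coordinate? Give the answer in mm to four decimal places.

set_geometry: r = 44 mm, L = 158 mm, e = 14 mm; θ ← 0°
rotate_crank_by(-66°): θ ← 0° -66° = -66°
rotate_crank_by(-24°): θ ← -66° -24° = -90°
rotate_crank_by(-64°): θ ← -90° -64° = -154°
crank pin P = (r cos θ, r sin θ) = (-39.546938, -19.288330)
h = r sin θ − e = -19.288330 − 14 = -33.288330
x = r cos θ + √(L² − h²) = -39.546938 + √(24964.0 − 1108.1129) = -39.546938 + 154.453511 = 114.906573

114.9066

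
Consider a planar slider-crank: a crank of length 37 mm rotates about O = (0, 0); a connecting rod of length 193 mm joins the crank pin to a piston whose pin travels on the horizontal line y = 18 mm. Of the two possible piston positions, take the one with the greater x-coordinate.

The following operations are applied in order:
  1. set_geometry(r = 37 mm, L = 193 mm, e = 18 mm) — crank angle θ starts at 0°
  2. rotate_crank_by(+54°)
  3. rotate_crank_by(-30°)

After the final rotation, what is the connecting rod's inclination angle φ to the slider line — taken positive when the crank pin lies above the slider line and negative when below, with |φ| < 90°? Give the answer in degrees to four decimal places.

-0.8760

set_geometry: r = 37 mm, L = 193 mm, e = 18 mm; θ ← 0°
rotate_crank_by(+54°): θ ← 0° +54° = 54°
rotate_crank_by(-30°): θ ← 54° -30° = 24°
crank pin P = (r cos θ, r sin θ) = (33.801182, 15.049256)
h = r sin θ − e = 15.049256 − 18 = -2.950744
sin φ = h / L = -2.950744 / 193 = -0.01528883
φ = arcsin(-0.01528883) = -0.876020°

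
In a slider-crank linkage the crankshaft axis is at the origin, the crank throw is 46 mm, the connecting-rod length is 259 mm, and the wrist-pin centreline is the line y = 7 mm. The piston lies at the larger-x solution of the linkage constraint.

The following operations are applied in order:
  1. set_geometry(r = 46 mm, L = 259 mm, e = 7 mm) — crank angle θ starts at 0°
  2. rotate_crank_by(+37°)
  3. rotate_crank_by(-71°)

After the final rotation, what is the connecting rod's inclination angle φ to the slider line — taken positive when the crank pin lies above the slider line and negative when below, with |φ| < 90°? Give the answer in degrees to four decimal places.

set_geometry: r = 46 mm, L = 259 mm, e = 7 mm; θ ← 0°
rotate_crank_by(+37°): θ ← 0° +37° = 37°
rotate_crank_by(-71°): θ ← 37° -71° = -34°
crank pin P = (r cos θ, r sin θ) = (38.135728, -25.722874)
h = r sin θ − e = -25.722874 − 7 = -32.722874
sin φ = h / L = -32.722874 / 259 = -0.12634314
φ = arcsin(-0.12634314) = -7.258327°

-7.2583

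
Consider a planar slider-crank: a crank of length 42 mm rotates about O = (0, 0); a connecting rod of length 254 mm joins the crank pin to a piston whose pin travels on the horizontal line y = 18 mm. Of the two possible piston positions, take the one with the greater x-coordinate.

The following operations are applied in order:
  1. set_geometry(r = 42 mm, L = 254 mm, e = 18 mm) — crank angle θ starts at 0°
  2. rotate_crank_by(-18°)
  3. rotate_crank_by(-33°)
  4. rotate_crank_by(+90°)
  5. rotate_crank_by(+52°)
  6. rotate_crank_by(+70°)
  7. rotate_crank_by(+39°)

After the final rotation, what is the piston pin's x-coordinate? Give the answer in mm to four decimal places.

set_geometry: r = 42 mm, L = 254 mm, e = 18 mm; θ ← 0°
rotate_crank_by(-18°): θ ← 0° -18° = -18°
rotate_crank_by(-33°): θ ← -18° -33° = -51°
rotate_crank_by(+90°): θ ← -51° +90° = 39°
rotate_crank_by(+52°): θ ← 39° +52° = 91°
rotate_crank_by(+70°): θ ← 91° +70° = 161°
rotate_crank_by(+39°): θ ← 161° +39° = 200°
crank pin P = (r cos θ, r sin θ) = (-39.467090, -14.364846)
h = r sin θ − e = -14.364846 − 18 = -32.364846
x = r cos θ + √(L² − h²) = -39.467090 + √(64516.0 − 1047.4833) = -39.467090 + 251.929587 = 212.462497

212.4625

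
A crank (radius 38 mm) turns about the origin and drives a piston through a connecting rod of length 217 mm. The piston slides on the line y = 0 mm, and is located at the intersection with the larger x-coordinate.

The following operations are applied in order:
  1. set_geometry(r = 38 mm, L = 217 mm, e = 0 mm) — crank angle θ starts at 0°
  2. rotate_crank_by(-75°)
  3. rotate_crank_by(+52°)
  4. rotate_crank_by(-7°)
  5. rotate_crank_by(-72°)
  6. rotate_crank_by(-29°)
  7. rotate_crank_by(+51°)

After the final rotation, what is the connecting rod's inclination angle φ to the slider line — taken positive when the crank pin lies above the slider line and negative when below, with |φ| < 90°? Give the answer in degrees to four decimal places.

set_geometry: r = 38 mm, L = 217 mm, e = 0 mm; θ ← 0°
rotate_crank_by(-75°): θ ← 0° -75° = -75°
rotate_crank_by(+52°): θ ← -75° +52° = -23°
rotate_crank_by(-7°): θ ← -23° -7° = -30°
rotate_crank_by(-72°): θ ← -30° -72° = -102°
rotate_crank_by(-29°): θ ← -102° -29° = -131°
rotate_crank_by(+51°): θ ← -131° +51° = -80°
crank pin P = (r cos θ, r sin θ) = (6.598631, -37.422695)
h = r sin θ − e = -37.422695 − 0 = -37.422695
sin φ = h / L = -37.422695 / 217 = -0.17245481
φ = arcsin(-0.17245481) = -9.930578°

-9.9306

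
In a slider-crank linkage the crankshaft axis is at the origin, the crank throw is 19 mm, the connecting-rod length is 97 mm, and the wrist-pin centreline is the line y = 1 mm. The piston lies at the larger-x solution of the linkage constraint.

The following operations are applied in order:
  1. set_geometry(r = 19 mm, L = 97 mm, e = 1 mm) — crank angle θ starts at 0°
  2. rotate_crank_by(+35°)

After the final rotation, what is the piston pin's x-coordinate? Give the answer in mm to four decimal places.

set_geometry: r = 19 mm, L = 97 mm, e = 1 mm; θ ← 0°
rotate_crank_by(+35°): θ ← 0° +35° = 35°
crank pin P = (r cos θ, r sin θ) = (15.563889, 10.897952)
h = r sin θ − e = 10.897952 − 1 = 9.897952
x = r cos θ + √(L² − h²) = 15.563889 + √(9409.0 − 97.9695) = 15.563889 + 96.493681 = 112.057570

112.0576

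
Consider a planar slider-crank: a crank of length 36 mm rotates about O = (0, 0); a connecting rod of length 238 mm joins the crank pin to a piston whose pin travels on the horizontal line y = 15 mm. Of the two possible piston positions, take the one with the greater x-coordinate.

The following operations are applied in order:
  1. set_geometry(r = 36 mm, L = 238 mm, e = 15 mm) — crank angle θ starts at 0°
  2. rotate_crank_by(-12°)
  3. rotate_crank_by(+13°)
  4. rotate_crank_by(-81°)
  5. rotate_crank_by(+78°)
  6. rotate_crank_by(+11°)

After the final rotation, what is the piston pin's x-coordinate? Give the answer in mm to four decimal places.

273.3723

set_geometry: r = 36 mm, L = 238 mm, e = 15 mm; θ ← 0°
rotate_crank_by(-12°): θ ← 0° -12° = -12°
rotate_crank_by(+13°): θ ← -12° +13° = 1°
rotate_crank_by(-81°): θ ← 1° -81° = -80°
rotate_crank_by(+78°): θ ← -80° +78° = -2°
rotate_crank_by(+11°): θ ← -2° +11° = 9°
crank pin P = (r cos θ, r sin θ) = (35.556780, 5.631641)
h = r sin θ − e = 5.631641 − 15 = -9.368359
x = r cos θ + √(L² − h²) = 35.556780 + √(56644.0 − 87.7662) = 35.556780 + 237.815546 = 273.372326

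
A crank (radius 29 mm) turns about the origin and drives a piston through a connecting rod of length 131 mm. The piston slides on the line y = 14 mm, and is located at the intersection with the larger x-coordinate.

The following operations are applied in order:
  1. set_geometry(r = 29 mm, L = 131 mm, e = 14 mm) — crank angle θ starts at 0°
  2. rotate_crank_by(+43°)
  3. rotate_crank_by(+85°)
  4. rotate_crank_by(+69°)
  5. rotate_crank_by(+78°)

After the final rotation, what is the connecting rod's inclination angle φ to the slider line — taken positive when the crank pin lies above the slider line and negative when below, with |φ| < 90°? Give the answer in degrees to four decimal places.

-19.1112

set_geometry: r = 29 mm, L = 131 mm, e = 14 mm; θ ← 0°
rotate_crank_by(+43°): θ ← 0° +43° = 43°
rotate_crank_by(+85°): θ ← 43° +85° = 128°
rotate_crank_by(+69°): θ ← 128° +69° = 197°
rotate_crank_by(+78°): θ ← 197° +78° = 275°
crank pin P = (r cos θ, r sin θ) = (2.527517, -28.889646)
h = r sin θ − e = -28.889646 − 14 = -42.889646
sin φ = h / L = -42.889646 / 131 = -0.32740188
φ = arcsin(-0.32740188) = -19.111156°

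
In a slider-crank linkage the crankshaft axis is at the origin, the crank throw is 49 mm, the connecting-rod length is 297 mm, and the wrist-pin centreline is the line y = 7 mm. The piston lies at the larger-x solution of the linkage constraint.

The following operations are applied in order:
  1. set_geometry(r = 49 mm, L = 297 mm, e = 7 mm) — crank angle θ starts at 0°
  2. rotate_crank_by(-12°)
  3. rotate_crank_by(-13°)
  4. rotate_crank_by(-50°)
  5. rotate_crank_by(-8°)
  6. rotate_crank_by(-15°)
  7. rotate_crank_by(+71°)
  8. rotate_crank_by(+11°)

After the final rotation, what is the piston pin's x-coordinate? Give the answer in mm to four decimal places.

set_geometry: r = 49 mm, L = 297 mm, e = 7 mm; θ ← 0°
rotate_crank_by(-12°): θ ← 0° -12° = -12°
rotate_crank_by(-13°): θ ← -12° -13° = -25°
rotate_crank_by(-50°): θ ← -25° -50° = -75°
rotate_crank_by(-8°): θ ← -75° -8° = -83°
rotate_crank_by(-15°): θ ← -83° -15° = -98°
rotate_crank_by(+71°): θ ← -98° +71° = -27°
rotate_crank_by(+11°): θ ← -27° +11° = -16°
crank pin P = (r cos θ, r sin θ) = (47.101823, -13.506230)
h = r sin θ − e = -13.506230 − 7 = -20.506230
x = r cos θ + √(L² − h²) = 47.101823 + √(88209.0 − 420.5055) = 47.101823 + 296.291233 = 343.393056

343.3931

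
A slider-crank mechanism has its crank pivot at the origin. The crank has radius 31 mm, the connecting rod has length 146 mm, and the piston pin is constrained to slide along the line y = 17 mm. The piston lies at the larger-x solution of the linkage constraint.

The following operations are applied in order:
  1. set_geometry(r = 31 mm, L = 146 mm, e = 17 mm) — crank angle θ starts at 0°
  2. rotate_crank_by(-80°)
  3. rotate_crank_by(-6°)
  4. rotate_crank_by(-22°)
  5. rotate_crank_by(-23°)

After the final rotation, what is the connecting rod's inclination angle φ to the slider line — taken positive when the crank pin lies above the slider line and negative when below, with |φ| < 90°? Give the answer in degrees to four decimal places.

-16.0624

set_geometry: r = 31 mm, L = 146 mm, e = 17 mm; θ ← 0°
rotate_crank_by(-80°): θ ← 0° -80° = -80°
rotate_crank_by(-6°): θ ← -80° -6° = -86°
rotate_crank_by(-22°): θ ← -86° -22° = -108°
rotate_crank_by(-23°): θ ← -108° -23° = -131°
crank pin P = (r cos θ, r sin θ) = (-20.337830, -23.395997)
h = r sin θ − e = -23.395997 − 17 = -40.395997
sin φ = h / L = -40.395997 / 146 = -0.27668491
φ = arcsin(-0.27668491) = -16.062449°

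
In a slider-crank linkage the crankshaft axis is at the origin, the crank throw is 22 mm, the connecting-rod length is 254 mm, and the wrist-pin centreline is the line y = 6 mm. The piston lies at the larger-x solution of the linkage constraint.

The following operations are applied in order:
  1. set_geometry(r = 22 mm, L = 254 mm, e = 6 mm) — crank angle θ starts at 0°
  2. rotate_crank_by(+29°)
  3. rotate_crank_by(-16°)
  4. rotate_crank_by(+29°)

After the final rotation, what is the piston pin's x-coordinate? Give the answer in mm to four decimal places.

set_geometry: r = 22 mm, L = 254 mm, e = 6 mm; θ ← 0°
rotate_crank_by(+29°): θ ← 0° +29° = 29°
rotate_crank_by(-16°): θ ← 29° -16° = 13°
rotate_crank_by(+29°): θ ← 13° +29° = 42°
crank pin P = (r cos θ, r sin θ) = (16.349186, 14.720873)
h = r sin θ − e = 14.720873 − 6 = 8.720873
x = r cos θ + √(L² − h²) = 16.349186 + √(64516.0 − 76.0536) = 16.349186 + 253.850244 = 270.199430

270.1994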